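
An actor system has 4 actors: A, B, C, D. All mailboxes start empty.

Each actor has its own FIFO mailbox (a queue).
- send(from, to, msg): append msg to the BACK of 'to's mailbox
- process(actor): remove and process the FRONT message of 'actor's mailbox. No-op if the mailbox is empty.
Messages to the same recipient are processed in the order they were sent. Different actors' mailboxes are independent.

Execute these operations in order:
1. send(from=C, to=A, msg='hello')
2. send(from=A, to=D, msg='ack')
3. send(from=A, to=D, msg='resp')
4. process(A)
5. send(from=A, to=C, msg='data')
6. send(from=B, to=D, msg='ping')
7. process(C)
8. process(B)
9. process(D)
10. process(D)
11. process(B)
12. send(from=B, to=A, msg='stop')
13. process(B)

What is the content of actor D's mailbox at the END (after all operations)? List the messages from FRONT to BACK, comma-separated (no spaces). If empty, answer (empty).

After 1 (send(from=C, to=A, msg='hello')): A:[hello] B:[] C:[] D:[]
After 2 (send(from=A, to=D, msg='ack')): A:[hello] B:[] C:[] D:[ack]
After 3 (send(from=A, to=D, msg='resp')): A:[hello] B:[] C:[] D:[ack,resp]
After 4 (process(A)): A:[] B:[] C:[] D:[ack,resp]
After 5 (send(from=A, to=C, msg='data')): A:[] B:[] C:[data] D:[ack,resp]
After 6 (send(from=B, to=D, msg='ping')): A:[] B:[] C:[data] D:[ack,resp,ping]
After 7 (process(C)): A:[] B:[] C:[] D:[ack,resp,ping]
After 8 (process(B)): A:[] B:[] C:[] D:[ack,resp,ping]
After 9 (process(D)): A:[] B:[] C:[] D:[resp,ping]
After 10 (process(D)): A:[] B:[] C:[] D:[ping]
After 11 (process(B)): A:[] B:[] C:[] D:[ping]
After 12 (send(from=B, to=A, msg='stop')): A:[stop] B:[] C:[] D:[ping]
After 13 (process(B)): A:[stop] B:[] C:[] D:[ping]

Answer: ping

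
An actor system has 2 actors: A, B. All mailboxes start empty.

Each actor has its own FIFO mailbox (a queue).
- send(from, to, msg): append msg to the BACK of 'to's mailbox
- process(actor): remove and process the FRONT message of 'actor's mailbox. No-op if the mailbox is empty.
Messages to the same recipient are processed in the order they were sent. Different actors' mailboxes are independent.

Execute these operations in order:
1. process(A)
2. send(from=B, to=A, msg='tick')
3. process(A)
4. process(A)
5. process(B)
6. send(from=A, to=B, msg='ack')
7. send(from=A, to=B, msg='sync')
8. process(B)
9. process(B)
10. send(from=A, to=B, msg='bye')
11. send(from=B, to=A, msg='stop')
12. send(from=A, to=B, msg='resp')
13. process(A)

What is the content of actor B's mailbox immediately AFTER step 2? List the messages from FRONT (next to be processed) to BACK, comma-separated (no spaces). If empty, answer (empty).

After 1 (process(A)): A:[] B:[]
After 2 (send(from=B, to=A, msg='tick')): A:[tick] B:[]

(empty)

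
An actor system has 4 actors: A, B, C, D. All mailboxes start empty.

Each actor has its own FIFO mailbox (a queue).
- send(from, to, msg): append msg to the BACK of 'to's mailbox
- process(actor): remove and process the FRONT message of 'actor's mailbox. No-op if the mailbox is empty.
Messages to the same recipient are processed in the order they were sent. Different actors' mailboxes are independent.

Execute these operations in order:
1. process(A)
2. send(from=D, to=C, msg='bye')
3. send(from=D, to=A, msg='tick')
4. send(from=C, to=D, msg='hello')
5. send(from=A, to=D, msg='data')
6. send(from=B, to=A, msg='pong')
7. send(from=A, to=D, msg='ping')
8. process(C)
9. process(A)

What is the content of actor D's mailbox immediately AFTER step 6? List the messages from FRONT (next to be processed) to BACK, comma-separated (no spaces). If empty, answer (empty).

After 1 (process(A)): A:[] B:[] C:[] D:[]
After 2 (send(from=D, to=C, msg='bye')): A:[] B:[] C:[bye] D:[]
After 3 (send(from=D, to=A, msg='tick')): A:[tick] B:[] C:[bye] D:[]
After 4 (send(from=C, to=D, msg='hello')): A:[tick] B:[] C:[bye] D:[hello]
After 5 (send(from=A, to=D, msg='data')): A:[tick] B:[] C:[bye] D:[hello,data]
After 6 (send(from=B, to=A, msg='pong')): A:[tick,pong] B:[] C:[bye] D:[hello,data]

hello,data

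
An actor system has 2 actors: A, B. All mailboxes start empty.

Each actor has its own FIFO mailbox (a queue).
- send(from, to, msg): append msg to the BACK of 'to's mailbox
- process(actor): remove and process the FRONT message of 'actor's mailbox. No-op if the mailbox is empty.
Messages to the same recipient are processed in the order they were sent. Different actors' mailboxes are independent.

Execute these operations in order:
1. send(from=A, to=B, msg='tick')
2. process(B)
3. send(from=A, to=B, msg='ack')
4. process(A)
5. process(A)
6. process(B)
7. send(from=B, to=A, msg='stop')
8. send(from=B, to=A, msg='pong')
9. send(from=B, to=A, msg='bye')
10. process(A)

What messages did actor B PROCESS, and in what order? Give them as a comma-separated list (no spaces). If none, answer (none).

Answer: tick,ack

Derivation:
After 1 (send(from=A, to=B, msg='tick')): A:[] B:[tick]
After 2 (process(B)): A:[] B:[]
After 3 (send(from=A, to=B, msg='ack')): A:[] B:[ack]
After 4 (process(A)): A:[] B:[ack]
After 5 (process(A)): A:[] B:[ack]
After 6 (process(B)): A:[] B:[]
After 7 (send(from=B, to=A, msg='stop')): A:[stop] B:[]
After 8 (send(from=B, to=A, msg='pong')): A:[stop,pong] B:[]
After 9 (send(from=B, to=A, msg='bye')): A:[stop,pong,bye] B:[]
After 10 (process(A)): A:[pong,bye] B:[]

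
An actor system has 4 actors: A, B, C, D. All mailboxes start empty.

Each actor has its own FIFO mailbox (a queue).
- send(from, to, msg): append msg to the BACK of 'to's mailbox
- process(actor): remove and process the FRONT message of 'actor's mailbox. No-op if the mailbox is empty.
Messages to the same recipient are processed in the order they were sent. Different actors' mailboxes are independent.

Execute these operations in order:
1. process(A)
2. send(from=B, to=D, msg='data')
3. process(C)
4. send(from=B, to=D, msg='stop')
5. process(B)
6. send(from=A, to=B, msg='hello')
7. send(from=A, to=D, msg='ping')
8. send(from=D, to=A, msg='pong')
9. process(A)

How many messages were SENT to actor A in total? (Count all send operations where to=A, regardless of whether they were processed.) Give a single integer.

After 1 (process(A)): A:[] B:[] C:[] D:[]
After 2 (send(from=B, to=D, msg='data')): A:[] B:[] C:[] D:[data]
After 3 (process(C)): A:[] B:[] C:[] D:[data]
After 4 (send(from=B, to=D, msg='stop')): A:[] B:[] C:[] D:[data,stop]
After 5 (process(B)): A:[] B:[] C:[] D:[data,stop]
After 6 (send(from=A, to=B, msg='hello')): A:[] B:[hello] C:[] D:[data,stop]
After 7 (send(from=A, to=D, msg='ping')): A:[] B:[hello] C:[] D:[data,stop,ping]
After 8 (send(from=D, to=A, msg='pong')): A:[pong] B:[hello] C:[] D:[data,stop,ping]
After 9 (process(A)): A:[] B:[hello] C:[] D:[data,stop,ping]

Answer: 1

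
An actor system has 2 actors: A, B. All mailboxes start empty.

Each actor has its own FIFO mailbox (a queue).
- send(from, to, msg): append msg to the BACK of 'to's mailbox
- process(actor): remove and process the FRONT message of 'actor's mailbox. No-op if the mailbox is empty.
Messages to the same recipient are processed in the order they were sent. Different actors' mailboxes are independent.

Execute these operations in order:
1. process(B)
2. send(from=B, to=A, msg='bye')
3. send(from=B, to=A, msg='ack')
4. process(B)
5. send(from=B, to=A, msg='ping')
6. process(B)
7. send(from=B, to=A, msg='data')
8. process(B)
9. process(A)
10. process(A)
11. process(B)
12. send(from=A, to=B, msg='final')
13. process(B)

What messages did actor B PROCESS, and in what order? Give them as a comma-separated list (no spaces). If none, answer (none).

After 1 (process(B)): A:[] B:[]
After 2 (send(from=B, to=A, msg='bye')): A:[bye] B:[]
After 3 (send(from=B, to=A, msg='ack')): A:[bye,ack] B:[]
After 4 (process(B)): A:[bye,ack] B:[]
After 5 (send(from=B, to=A, msg='ping')): A:[bye,ack,ping] B:[]
After 6 (process(B)): A:[bye,ack,ping] B:[]
After 7 (send(from=B, to=A, msg='data')): A:[bye,ack,ping,data] B:[]
After 8 (process(B)): A:[bye,ack,ping,data] B:[]
After 9 (process(A)): A:[ack,ping,data] B:[]
After 10 (process(A)): A:[ping,data] B:[]
After 11 (process(B)): A:[ping,data] B:[]
After 12 (send(from=A, to=B, msg='final')): A:[ping,data] B:[final]
After 13 (process(B)): A:[ping,data] B:[]

Answer: final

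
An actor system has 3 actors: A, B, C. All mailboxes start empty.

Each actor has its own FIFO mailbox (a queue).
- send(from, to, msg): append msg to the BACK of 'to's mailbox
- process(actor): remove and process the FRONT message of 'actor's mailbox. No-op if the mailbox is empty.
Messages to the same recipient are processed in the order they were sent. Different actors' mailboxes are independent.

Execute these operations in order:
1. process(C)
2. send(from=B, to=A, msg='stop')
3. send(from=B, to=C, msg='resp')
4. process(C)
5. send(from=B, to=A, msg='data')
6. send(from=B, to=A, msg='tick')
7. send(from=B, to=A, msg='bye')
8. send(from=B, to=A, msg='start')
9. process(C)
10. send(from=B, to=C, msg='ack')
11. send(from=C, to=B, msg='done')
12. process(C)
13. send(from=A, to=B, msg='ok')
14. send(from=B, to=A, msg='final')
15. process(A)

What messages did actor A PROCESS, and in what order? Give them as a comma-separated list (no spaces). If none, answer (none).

Answer: stop

Derivation:
After 1 (process(C)): A:[] B:[] C:[]
After 2 (send(from=B, to=A, msg='stop')): A:[stop] B:[] C:[]
After 3 (send(from=B, to=C, msg='resp')): A:[stop] B:[] C:[resp]
After 4 (process(C)): A:[stop] B:[] C:[]
After 5 (send(from=B, to=A, msg='data')): A:[stop,data] B:[] C:[]
After 6 (send(from=B, to=A, msg='tick')): A:[stop,data,tick] B:[] C:[]
After 7 (send(from=B, to=A, msg='bye')): A:[stop,data,tick,bye] B:[] C:[]
After 8 (send(from=B, to=A, msg='start')): A:[stop,data,tick,bye,start] B:[] C:[]
After 9 (process(C)): A:[stop,data,tick,bye,start] B:[] C:[]
After 10 (send(from=B, to=C, msg='ack')): A:[stop,data,tick,bye,start] B:[] C:[ack]
After 11 (send(from=C, to=B, msg='done')): A:[stop,data,tick,bye,start] B:[done] C:[ack]
After 12 (process(C)): A:[stop,data,tick,bye,start] B:[done] C:[]
After 13 (send(from=A, to=B, msg='ok')): A:[stop,data,tick,bye,start] B:[done,ok] C:[]
After 14 (send(from=B, to=A, msg='final')): A:[stop,data,tick,bye,start,final] B:[done,ok] C:[]
After 15 (process(A)): A:[data,tick,bye,start,final] B:[done,ok] C:[]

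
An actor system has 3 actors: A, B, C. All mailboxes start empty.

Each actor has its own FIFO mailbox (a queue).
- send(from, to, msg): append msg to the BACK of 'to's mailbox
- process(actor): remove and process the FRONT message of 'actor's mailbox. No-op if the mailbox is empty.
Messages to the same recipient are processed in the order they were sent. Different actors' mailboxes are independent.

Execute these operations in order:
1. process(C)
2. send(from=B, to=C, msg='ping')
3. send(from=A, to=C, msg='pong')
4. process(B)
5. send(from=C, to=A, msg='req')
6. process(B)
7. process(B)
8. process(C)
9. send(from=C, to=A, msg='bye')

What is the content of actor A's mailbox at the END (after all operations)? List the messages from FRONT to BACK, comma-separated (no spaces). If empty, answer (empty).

Answer: req,bye

Derivation:
After 1 (process(C)): A:[] B:[] C:[]
After 2 (send(from=B, to=C, msg='ping')): A:[] B:[] C:[ping]
After 3 (send(from=A, to=C, msg='pong')): A:[] B:[] C:[ping,pong]
After 4 (process(B)): A:[] B:[] C:[ping,pong]
After 5 (send(from=C, to=A, msg='req')): A:[req] B:[] C:[ping,pong]
After 6 (process(B)): A:[req] B:[] C:[ping,pong]
After 7 (process(B)): A:[req] B:[] C:[ping,pong]
After 8 (process(C)): A:[req] B:[] C:[pong]
After 9 (send(from=C, to=A, msg='bye')): A:[req,bye] B:[] C:[pong]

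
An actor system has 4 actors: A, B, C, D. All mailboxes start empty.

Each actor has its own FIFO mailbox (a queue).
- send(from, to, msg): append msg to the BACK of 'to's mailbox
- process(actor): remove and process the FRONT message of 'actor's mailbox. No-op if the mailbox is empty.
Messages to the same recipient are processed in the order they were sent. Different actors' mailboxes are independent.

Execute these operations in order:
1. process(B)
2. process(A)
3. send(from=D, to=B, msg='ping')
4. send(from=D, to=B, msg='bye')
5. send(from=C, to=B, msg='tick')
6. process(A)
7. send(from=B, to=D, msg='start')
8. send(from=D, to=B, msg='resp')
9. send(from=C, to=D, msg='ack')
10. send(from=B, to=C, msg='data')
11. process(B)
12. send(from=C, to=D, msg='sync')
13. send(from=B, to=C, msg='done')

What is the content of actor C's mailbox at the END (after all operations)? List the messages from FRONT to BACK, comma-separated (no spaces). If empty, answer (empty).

Answer: data,done

Derivation:
After 1 (process(B)): A:[] B:[] C:[] D:[]
After 2 (process(A)): A:[] B:[] C:[] D:[]
After 3 (send(from=D, to=B, msg='ping')): A:[] B:[ping] C:[] D:[]
After 4 (send(from=D, to=B, msg='bye')): A:[] B:[ping,bye] C:[] D:[]
After 5 (send(from=C, to=B, msg='tick')): A:[] B:[ping,bye,tick] C:[] D:[]
After 6 (process(A)): A:[] B:[ping,bye,tick] C:[] D:[]
After 7 (send(from=B, to=D, msg='start')): A:[] B:[ping,bye,tick] C:[] D:[start]
After 8 (send(from=D, to=B, msg='resp')): A:[] B:[ping,bye,tick,resp] C:[] D:[start]
After 9 (send(from=C, to=D, msg='ack')): A:[] B:[ping,bye,tick,resp] C:[] D:[start,ack]
After 10 (send(from=B, to=C, msg='data')): A:[] B:[ping,bye,tick,resp] C:[data] D:[start,ack]
After 11 (process(B)): A:[] B:[bye,tick,resp] C:[data] D:[start,ack]
After 12 (send(from=C, to=D, msg='sync')): A:[] B:[bye,tick,resp] C:[data] D:[start,ack,sync]
After 13 (send(from=B, to=C, msg='done')): A:[] B:[bye,tick,resp] C:[data,done] D:[start,ack,sync]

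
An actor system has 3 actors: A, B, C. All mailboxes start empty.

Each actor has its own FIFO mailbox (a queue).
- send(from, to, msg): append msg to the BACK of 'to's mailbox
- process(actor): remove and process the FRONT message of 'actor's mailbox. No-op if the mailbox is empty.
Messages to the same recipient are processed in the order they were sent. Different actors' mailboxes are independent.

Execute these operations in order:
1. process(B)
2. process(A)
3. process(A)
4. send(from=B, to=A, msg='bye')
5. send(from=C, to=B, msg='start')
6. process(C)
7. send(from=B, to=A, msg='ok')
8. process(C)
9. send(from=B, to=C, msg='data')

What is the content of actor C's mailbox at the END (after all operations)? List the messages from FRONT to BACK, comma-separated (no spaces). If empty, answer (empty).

After 1 (process(B)): A:[] B:[] C:[]
After 2 (process(A)): A:[] B:[] C:[]
After 3 (process(A)): A:[] B:[] C:[]
After 4 (send(from=B, to=A, msg='bye')): A:[bye] B:[] C:[]
After 5 (send(from=C, to=B, msg='start')): A:[bye] B:[start] C:[]
After 6 (process(C)): A:[bye] B:[start] C:[]
After 7 (send(from=B, to=A, msg='ok')): A:[bye,ok] B:[start] C:[]
After 8 (process(C)): A:[bye,ok] B:[start] C:[]
After 9 (send(from=B, to=C, msg='data')): A:[bye,ok] B:[start] C:[data]

Answer: data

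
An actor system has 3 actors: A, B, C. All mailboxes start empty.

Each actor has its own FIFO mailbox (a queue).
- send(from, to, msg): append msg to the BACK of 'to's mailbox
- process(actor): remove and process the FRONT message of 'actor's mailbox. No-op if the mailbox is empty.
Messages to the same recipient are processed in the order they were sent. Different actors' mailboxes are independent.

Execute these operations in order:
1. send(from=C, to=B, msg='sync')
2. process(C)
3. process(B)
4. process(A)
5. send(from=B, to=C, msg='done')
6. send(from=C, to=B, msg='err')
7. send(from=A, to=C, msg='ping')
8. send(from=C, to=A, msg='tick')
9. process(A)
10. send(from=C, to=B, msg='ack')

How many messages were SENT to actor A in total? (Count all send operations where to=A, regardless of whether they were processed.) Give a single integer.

Answer: 1

Derivation:
After 1 (send(from=C, to=B, msg='sync')): A:[] B:[sync] C:[]
After 2 (process(C)): A:[] B:[sync] C:[]
After 3 (process(B)): A:[] B:[] C:[]
After 4 (process(A)): A:[] B:[] C:[]
After 5 (send(from=B, to=C, msg='done')): A:[] B:[] C:[done]
After 6 (send(from=C, to=B, msg='err')): A:[] B:[err] C:[done]
After 7 (send(from=A, to=C, msg='ping')): A:[] B:[err] C:[done,ping]
After 8 (send(from=C, to=A, msg='tick')): A:[tick] B:[err] C:[done,ping]
After 9 (process(A)): A:[] B:[err] C:[done,ping]
After 10 (send(from=C, to=B, msg='ack')): A:[] B:[err,ack] C:[done,ping]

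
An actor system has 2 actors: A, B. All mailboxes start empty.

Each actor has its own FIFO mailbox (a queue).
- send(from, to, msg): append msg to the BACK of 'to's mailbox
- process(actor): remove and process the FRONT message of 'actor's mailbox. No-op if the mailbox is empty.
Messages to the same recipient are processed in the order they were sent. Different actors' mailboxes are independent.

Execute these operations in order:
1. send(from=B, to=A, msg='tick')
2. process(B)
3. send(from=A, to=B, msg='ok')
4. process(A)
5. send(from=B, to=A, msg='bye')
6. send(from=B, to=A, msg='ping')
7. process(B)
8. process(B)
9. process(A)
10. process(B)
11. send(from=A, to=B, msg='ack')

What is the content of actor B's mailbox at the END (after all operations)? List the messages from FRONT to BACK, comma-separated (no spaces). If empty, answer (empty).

After 1 (send(from=B, to=A, msg='tick')): A:[tick] B:[]
After 2 (process(B)): A:[tick] B:[]
After 3 (send(from=A, to=B, msg='ok')): A:[tick] B:[ok]
After 4 (process(A)): A:[] B:[ok]
After 5 (send(from=B, to=A, msg='bye')): A:[bye] B:[ok]
After 6 (send(from=B, to=A, msg='ping')): A:[bye,ping] B:[ok]
After 7 (process(B)): A:[bye,ping] B:[]
After 8 (process(B)): A:[bye,ping] B:[]
After 9 (process(A)): A:[ping] B:[]
After 10 (process(B)): A:[ping] B:[]
After 11 (send(from=A, to=B, msg='ack')): A:[ping] B:[ack]

Answer: ack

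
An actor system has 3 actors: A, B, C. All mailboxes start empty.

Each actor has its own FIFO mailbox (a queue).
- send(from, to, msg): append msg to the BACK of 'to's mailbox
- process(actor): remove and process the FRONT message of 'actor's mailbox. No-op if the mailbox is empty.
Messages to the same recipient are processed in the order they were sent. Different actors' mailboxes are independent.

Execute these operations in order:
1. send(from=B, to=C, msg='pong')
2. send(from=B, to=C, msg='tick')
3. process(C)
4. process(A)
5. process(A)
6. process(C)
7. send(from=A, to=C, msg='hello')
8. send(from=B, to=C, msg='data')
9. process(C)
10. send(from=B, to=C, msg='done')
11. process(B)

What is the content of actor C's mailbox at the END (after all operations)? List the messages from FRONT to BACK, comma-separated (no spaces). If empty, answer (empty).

Answer: data,done

Derivation:
After 1 (send(from=B, to=C, msg='pong')): A:[] B:[] C:[pong]
After 2 (send(from=B, to=C, msg='tick')): A:[] B:[] C:[pong,tick]
After 3 (process(C)): A:[] B:[] C:[tick]
After 4 (process(A)): A:[] B:[] C:[tick]
After 5 (process(A)): A:[] B:[] C:[tick]
After 6 (process(C)): A:[] B:[] C:[]
After 7 (send(from=A, to=C, msg='hello')): A:[] B:[] C:[hello]
After 8 (send(from=B, to=C, msg='data')): A:[] B:[] C:[hello,data]
After 9 (process(C)): A:[] B:[] C:[data]
After 10 (send(from=B, to=C, msg='done')): A:[] B:[] C:[data,done]
After 11 (process(B)): A:[] B:[] C:[data,done]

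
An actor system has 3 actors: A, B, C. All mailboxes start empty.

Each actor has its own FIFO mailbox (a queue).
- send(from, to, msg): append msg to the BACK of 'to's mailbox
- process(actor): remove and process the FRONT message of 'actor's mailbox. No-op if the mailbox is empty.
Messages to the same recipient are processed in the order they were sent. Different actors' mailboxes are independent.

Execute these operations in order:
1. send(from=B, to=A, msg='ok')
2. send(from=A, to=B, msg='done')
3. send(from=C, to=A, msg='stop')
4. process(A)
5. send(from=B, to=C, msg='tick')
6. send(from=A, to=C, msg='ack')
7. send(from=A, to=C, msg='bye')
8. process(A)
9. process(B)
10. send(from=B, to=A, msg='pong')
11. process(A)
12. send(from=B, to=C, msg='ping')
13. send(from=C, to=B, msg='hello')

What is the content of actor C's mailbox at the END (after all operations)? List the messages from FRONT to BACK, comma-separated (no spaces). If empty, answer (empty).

Answer: tick,ack,bye,ping

Derivation:
After 1 (send(from=B, to=A, msg='ok')): A:[ok] B:[] C:[]
After 2 (send(from=A, to=B, msg='done')): A:[ok] B:[done] C:[]
After 3 (send(from=C, to=A, msg='stop')): A:[ok,stop] B:[done] C:[]
After 4 (process(A)): A:[stop] B:[done] C:[]
After 5 (send(from=B, to=C, msg='tick')): A:[stop] B:[done] C:[tick]
After 6 (send(from=A, to=C, msg='ack')): A:[stop] B:[done] C:[tick,ack]
After 7 (send(from=A, to=C, msg='bye')): A:[stop] B:[done] C:[tick,ack,bye]
After 8 (process(A)): A:[] B:[done] C:[tick,ack,bye]
After 9 (process(B)): A:[] B:[] C:[tick,ack,bye]
After 10 (send(from=B, to=A, msg='pong')): A:[pong] B:[] C:[tick,ack,bye]
After 11 (process(A)): A:[] B:[] C:[tick,ack,bye]
After 12 (send(from=B, to=C, msg='ping')): A:[] B:[] C:[tick,ack,bye,ping]
After 13 (send(from=C, to=B, msg='hello')): A:[] B:[hello] C:[tick,ack,bye,ping]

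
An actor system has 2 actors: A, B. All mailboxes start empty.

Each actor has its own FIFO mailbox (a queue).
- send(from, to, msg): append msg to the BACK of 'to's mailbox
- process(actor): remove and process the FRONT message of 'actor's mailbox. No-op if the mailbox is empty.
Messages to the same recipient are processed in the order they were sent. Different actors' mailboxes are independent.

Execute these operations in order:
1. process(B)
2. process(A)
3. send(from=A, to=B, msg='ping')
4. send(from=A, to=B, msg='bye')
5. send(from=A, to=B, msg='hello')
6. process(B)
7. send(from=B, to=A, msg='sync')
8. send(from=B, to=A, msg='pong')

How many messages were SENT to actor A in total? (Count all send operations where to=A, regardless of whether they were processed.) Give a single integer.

After 1 (process(B)): A:[] B:[]
After 2 (process(A)): A:[] B:[]
After 3 (send(from=A, to=B, msg='ping')): A:[] B:[ping]
After 4 (send(from=A, to=B, msg='bye')): A:[] B:[ping,bye]
After 5 (send(from=A, to=B, msg='hello')): A:[] B:[ping,bye,hello]
After 6 (process(B)): A:[] B:[bye,hello]
After 7 (send(from=B, to=A, msg='sync')): A:[sync] B:[bye,hello]
After 8 (send(from=B, to=A, msg='pong')): A:[sync,pong] B:[bye,hello]

Answer: 2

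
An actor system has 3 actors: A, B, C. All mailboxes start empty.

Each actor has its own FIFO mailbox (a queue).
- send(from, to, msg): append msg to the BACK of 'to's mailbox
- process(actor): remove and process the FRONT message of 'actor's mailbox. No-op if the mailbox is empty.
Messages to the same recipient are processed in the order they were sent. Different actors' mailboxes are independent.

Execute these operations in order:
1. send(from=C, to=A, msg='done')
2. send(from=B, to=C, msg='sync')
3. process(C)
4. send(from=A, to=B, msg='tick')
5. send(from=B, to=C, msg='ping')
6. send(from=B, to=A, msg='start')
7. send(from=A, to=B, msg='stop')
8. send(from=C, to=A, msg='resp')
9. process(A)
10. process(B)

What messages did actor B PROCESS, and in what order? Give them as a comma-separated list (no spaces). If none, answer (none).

Answer: tick

Derivation:
After 1 (send(from=C, to=A, msg='done')): A:[done] B:[] C:[]
After 2 (send(from=B, to=C, msg='sync')): A:[done] B:[] C:[sync]
After 3 (process(C)): A:[done] B:[] C:[]
After 4 (send(from=A, to=B, msg='tick')): A:[done] B:[tick] C:[]
After 5 (send(from=B, to=C, msg='ping')): A:[done] B:[tick] C:[ping]
After 6 (send(from=B, to=A, msg='start')): A:[done,start] B:[tick] C:[ping]
After 7 (send(from=A, to=B, msg='stop')): A:[done,start] B:[tick,stop] C:[ping]
After 8 (send(from=C, to=A, msg='resp')): A:[done,start,resp] B:[tick,stop] C:[ping]
After 9 (process(A)): A:[start,resp] B:[tick,stop] C:[ping]
After 10 (process(B)): A:[start,resp] B:[stop] C:[ping]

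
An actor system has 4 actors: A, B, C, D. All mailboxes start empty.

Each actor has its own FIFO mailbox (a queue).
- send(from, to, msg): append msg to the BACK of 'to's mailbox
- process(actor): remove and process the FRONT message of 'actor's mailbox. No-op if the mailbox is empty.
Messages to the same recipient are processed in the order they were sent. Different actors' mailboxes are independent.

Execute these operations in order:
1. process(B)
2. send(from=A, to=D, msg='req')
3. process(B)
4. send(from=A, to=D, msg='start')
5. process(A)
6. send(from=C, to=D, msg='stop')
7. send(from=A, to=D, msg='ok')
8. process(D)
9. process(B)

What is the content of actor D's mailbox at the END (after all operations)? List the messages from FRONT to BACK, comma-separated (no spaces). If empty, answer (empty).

After 1 (process(B)): A:[] B:[] C:[] D:[]
After 2 (send(from=A, to=D, msg='req')): A:[] B:[] C:[] D:[req]
After 3 (process(B)): A:[] B:[] C:[] D:[req]
After 4 (send(from=A, to=D, msg='start')): A:[] B:[] C:[] D:[req,start]
After 5 (process(A)): A:[] B:[] C:[] D:[req,start]
After 6 (send(from=C, to=D, msg='stop')): A:[] B:[] C:[] D:[req,start,stop]
After 7 (send(from=A, to=D, msg='ok')): A:[] B:[] C:[] D:[req,start,stop,ok]
After 8 (process(D)): A:[] B:[] C:[] D:[start,stop,ok]
After 9 (process(B)): A:[] B:[] C:[] D:[start,stop,ok]

Answer: start,stop,ok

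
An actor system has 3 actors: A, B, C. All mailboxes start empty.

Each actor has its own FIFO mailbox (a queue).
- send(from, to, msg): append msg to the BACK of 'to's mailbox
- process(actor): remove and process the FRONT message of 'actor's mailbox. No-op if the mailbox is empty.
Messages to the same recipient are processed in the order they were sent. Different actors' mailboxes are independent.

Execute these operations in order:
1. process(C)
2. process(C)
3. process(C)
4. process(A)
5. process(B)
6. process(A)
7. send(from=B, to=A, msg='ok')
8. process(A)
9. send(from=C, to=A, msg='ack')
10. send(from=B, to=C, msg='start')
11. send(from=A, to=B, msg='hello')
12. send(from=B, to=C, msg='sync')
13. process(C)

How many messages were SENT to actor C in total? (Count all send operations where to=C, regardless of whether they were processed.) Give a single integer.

After 1 (process(C)): A:[] B:[] C:[]
After 2 (process(C)): A:[] B:[] C:[]
After 3 (process(C)): A:[] B:[] C:[]
After 4 (process(A)): A:[] B:[] C:[]
After 5 (process(B)): A:[] B:[] C:[]
After 6 (process(A)): A:[] B:[] C:[]
After 7 (send(from=B, to=A, msg='ok')): A:[ok] B:[] C:[]
After 8 (process(A)): A:[] B:[] C:[]
After 9 (send(from=C, to=A, msg='ack')): A:[ack] B:[] C:[]
After 10 (send(from=B, to=C, msg='start')): A:[ack] B:[] C:[start]
After 11 (send(from=A, to=B, msg='hello')): A:[ack] B:[hello] C:[start]
After 12 (send(from=B, to=C, msg='sync')): A:[ack] B:[hello] C:[start,sync]
After 13 (process(C)): A:[ack] B:[hello] C:[sync]

Answer: 2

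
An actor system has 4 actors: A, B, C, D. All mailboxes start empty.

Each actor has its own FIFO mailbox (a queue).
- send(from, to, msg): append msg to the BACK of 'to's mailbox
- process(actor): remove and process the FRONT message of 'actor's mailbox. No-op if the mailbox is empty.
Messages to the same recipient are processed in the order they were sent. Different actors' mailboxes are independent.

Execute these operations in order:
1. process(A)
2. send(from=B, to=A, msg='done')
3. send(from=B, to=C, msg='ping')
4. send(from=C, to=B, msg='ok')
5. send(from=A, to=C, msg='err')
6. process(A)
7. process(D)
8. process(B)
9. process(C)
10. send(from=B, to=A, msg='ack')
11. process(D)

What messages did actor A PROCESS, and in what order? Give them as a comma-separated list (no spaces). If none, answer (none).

After 1 (process(A)): A:[] B:[] C:[] D:[]
After 2 (send(from=B, to=A, msg='done')): A:[done] B:[] C:[] D:[]
After 3 (send(from=B, to=C, msg='ping')): A:[done] B:[] C:[ping] D:[]
After 4 (send(from=C, to=B, msg='ok')): A:[done] B:[ok] C:[ping] D:[]
After 5 (send(from=A, to=C, msg='err')): A:[done] B:[ok] C:[ping,err] D:[]
After 6 (process(A)): A:[] B:[ok] C:[ping,err] D:[]
After 7 (process(D)): A:[] B:[ok] C:[ping,err] D:[]
After 8 (process(B)): A:[] B:[] C:[ping,err] D:[]
After 9 (process(C)): A:[] B:[] C:[err] D:[]
After 10 (send(from=B, to=A, msg='ack')): A:[ack] B:[] C:[err] D:[]
After 11 (process(D)): A:[ack] B:[] C:[err] D:[]

Answer: done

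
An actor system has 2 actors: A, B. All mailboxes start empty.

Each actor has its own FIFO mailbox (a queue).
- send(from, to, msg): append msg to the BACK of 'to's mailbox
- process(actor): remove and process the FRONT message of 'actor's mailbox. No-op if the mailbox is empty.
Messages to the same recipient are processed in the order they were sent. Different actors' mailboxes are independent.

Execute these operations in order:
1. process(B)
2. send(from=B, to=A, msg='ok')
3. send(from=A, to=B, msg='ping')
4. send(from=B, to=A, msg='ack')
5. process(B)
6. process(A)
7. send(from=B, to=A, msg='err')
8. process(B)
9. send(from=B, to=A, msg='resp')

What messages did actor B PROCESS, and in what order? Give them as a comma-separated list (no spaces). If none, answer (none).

After 1 (process(B)): A:[] B:[]
After 2 (send(from=B, to=A, msg='ok')): A:[ok] B:[]
After 3 (send(from=A, to=B, msg='ping')): A:[ok] B:[ping]
After 4 (send(from=B, to=A, msg='ack')): A:[ok,ack] B:[ping]
After 5 (process(B)): A:[ok,ack] B:[]
After 6 (process(A)): A:[ack] B:[]
After 7 (send(from=B, to=A, msg='err')): A:[ack,err] B:[]
After 8 (process(B)): A:[ack,err] B:[]
After 9 (send(from=B, to=A, msg='resp')): A:[ack,err,resp] B:[]

Answer: ping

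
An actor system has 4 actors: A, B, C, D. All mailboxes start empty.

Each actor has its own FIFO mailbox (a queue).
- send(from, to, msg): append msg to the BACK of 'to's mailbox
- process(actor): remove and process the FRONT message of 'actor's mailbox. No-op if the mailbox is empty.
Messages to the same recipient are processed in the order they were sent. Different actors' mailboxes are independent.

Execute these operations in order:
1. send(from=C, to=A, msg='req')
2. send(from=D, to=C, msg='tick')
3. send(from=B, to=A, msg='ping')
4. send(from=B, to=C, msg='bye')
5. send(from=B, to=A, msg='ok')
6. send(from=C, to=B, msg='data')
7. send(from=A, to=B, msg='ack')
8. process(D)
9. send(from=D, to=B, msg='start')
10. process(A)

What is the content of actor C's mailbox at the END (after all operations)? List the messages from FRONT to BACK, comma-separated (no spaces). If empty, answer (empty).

Answer: tick,bye

Derivation:
After 1 (send(from=C, to=A, msg='req')): A:[req] B:[] C:[] D:[]
After 2 (send(from=D, to=C, msg='tick')): A:[req] B:[] C:[tick] D:[]
After 3 (send(from=B, to=A, msg='ping')): A:[req,ping] B:[] C:[tick] D:[]
After 4 (send(from=B, to=C, msg='bye')): A:[req,ping] B:[] C:[tick,bye] D:[]
After 5 (send(from=B, to=A, msg='ok')): A:[req,ping,ok] B:[] C:[tick,bye] D:[]
After 6 (send(from=C, to=B, msg='data')): A:[req,ping,ok] B:[data] C:[tick,bye] D:[]
After 7 (send(from=A, to=B, msg='ack')): A:[req,ping,ok] B:[data,ack] C:[tick,bye] D:[]
After 8 (process(D)): A:[req,ping,ok] B:[data,ack] C:[tick,bye] D:[]
After 9 (send(from=D, to=B, msg='start')): A:[req,ping,ok] B:[data,ack,start] C:[tick,bye] D:[]
After 10 (process(A)): A:[ping,ok] B:[data,ack,start] C:[tick,bye] D:[]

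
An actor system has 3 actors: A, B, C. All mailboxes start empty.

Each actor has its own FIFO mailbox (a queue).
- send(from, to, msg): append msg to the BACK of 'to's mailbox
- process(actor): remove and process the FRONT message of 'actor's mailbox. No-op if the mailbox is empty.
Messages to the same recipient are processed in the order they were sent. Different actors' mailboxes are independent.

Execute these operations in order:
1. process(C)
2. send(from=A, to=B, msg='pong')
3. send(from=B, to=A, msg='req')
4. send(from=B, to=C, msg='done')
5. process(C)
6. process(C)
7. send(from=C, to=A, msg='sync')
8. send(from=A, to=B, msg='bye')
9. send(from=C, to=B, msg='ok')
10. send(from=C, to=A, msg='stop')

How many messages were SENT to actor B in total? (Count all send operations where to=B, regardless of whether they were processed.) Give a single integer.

Answer: 3

Derivation:
After 1 (process(C)): A:[] B:[] C:[]
After 2 (send(from=A, to=B, msg='pong')): A:[] B:[pong] C:[]
After 3 (send(from=B, to=A, msg='req')): A:[req] B:[pong] C:[]
After 4 (send(from=B, to=C, msg='done')): A:[req] B:[pong] C:[done]
After 5 (process(C)): A:[req] B:[pong] C:[]
After 6 (process(C)): A:[req] B:[pong] C:[]
After 7 (send(from=C, to=A, msg='sync')): A:[req,sync] B:[pong] C:[]
After 8 (send(from=A, to=B, msg='bye')): A:[req,sync] B:[pong,bye] C:[]
After 9 (send(from=C, to=B, msg='ok')): A:[req,sync] B:[pong,bye,ok] C:[]
After 10 (send(from=C, to=A, msg='stop')): A:[req,sync,stop] B:[pong,bye,ok] C:[]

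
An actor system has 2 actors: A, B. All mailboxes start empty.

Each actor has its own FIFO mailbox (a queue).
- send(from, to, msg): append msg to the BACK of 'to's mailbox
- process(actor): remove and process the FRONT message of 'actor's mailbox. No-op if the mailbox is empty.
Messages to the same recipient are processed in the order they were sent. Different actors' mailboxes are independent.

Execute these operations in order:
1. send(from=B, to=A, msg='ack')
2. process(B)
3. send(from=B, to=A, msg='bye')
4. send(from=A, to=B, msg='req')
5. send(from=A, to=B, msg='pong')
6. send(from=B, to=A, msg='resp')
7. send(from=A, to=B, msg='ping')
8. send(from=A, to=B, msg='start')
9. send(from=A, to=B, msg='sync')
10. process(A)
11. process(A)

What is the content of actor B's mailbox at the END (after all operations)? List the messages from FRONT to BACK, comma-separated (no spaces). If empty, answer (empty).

Answer: req,pong,ping,start,sync

Derivation:
After 1 (send(from=B, to=A, msg='ack')): A:[ack] B:[]
After 2 (process(B)): A:[ack] B:[]
After 3 (send(from=B, to=A, msg='bye')): A:[ack,bye] B:[]
After 4 (send(from=A, to=B, msg='req')): A:[ack,bye] B:[req]
After 5 (send(from=A, to=B, msg='pong')): A:[ack,bye] B:[req,pong]
After 6 (send(from=B, to=A, msg='resp')): A:[ack,bye,resp] B:[req,pong]
After 7 (send(from=A, to=B, msg='ping')): A:[ack,bye,resp] B:[req,pong,ping]
After 8 (send(from=A, to=B, msg='start')): A:[ack,bye,resp] B:[req,pong,ping,start]
After 9 (send(from=A, to=B, msg='sync')): A:[ack,bye,resp] B:[req,pong,ping,start,sync]
After 10 (process(A)): A:[bye,resp] B:[req,pong,ping,start,sync]
After 11 (process(A)): A:[resp] B:[req,pong,ping,start,sync]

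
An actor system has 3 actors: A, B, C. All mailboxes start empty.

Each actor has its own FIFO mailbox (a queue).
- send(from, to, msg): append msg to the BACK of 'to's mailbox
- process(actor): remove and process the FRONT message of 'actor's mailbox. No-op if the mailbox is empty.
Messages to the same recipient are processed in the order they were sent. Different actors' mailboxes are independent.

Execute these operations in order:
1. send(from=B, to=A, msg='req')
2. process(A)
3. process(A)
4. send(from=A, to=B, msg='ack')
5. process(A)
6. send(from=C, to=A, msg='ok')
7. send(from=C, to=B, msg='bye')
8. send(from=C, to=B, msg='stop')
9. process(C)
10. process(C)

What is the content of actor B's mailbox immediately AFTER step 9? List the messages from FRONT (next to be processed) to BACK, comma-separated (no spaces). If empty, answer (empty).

After 1 (send(from=B, to=A, msg='req')): A:[req] B:[] C:[]
After 2 (process(A)): A:[] B:[] C:[]
After 3 (process(A)): A:[] B:[] C:[]
After 4 (send(from=A, to=B, msg='ack')): A:[] B:[ack] C:[]
After 5 (process(A)): A:[] B:[ack] C:[]
After 6 (send(from=C, to=A, msg='ok')): A:[ok] B:[ack] C:[]
After 7 (send(from=C, to=B, msg='bye')): A:[ok] B:[ack,bye] C:[]
After 8 (send(from=C, to=B, msg='stop')): A:[ok] B:[ack,bye,stop] C:[]
After 9 (process(C)): A:[ok] B:[ack,bye,stop] C:[]

ack,bye,stop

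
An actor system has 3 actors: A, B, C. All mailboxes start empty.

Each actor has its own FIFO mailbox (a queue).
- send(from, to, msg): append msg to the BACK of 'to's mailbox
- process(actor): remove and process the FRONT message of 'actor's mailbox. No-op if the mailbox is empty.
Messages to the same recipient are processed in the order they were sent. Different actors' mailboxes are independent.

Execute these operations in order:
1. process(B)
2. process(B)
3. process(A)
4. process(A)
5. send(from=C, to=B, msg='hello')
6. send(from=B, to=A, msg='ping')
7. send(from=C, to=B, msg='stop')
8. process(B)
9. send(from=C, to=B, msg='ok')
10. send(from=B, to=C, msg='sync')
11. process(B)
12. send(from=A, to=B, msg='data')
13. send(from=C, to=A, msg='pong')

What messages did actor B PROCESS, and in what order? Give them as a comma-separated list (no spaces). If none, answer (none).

After 1 (process(B)): A:[] B:[] C:[]
After 2 (process(B)): A:[] B:[] C:[]
After 3 (process(A)): A:[] B:[] C:[]
After 4 (process(A)): A:[] B:[] C:[]
After 5 (send(from=C, to=B, msg='hello')): A:[] B:[hello] C:[]
After 6 (send(from=B, to=A, msg='ping')): A:[ping] B:[hello] C:[]
After 7 (send(from=C, to=B, msg='stop')): A:[ping] B:[hello,stop] C:[]
After 8 (process(B)): A:[ping] B:[stop] C:[]
After 9 (send(from=C, to=B, msg='ok')): A:[ping] B:[stop,ok] C:[]
After 10 (send(from=B, to=C, msg='sync')): A:[ping] B:[stop,ok] C:[sync]
After 11 (process(B)): A:[ping] B:[ok] C:[sync]
After 12 (send(from=A, to=B, msg='data')): A:[ping] B:[ok,data] C:[sync]
After 13 (send(from=C, to=A, msg='pong')): A:[ping,pong] B:[ok,data] C:[sync]

Answer: hello,stop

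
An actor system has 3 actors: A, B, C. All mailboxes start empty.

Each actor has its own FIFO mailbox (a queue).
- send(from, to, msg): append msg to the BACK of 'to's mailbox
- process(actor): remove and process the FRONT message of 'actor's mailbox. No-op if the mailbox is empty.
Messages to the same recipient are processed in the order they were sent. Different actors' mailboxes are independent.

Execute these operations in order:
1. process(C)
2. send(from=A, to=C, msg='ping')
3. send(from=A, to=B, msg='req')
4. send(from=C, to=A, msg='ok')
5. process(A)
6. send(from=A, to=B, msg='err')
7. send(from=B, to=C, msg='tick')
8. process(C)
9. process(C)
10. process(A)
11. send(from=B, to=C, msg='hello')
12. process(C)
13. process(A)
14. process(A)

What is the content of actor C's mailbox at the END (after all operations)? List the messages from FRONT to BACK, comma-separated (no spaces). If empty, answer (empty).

Answer: (empty)

Derivation:
After 1 (process(C)): A:[] B:[] C:[]
After 2 (send(from=A, to=C, msg='ping')): A:[] B:[] C:[ping]
After 3 (send(from=A, to=B, msg='req')): A:[] B:[req] C:[ping]
After 4 (send(from=C, to=A, msg='ok')): A:[ok] B:[req] C:[ping]
After 5 (process(A)): A:[] B:[req] C:[ping]
After 6 (send(from=A, to=B, msg='err')): A:[] B:[req,err] C:[ping]
After 7 (send(from=B, to=C, msg='tick')): A:[] B:[req,err] C:[ping,tick]
After 8 (process(C)): A:[] B:[req,err] C:[tick]
After 9 (process(C)): A:[] B:[req,err] C:[]
After 10 (process(A)): A:[] B:[req,err] C:[]
After 11 (send(from=B, to=C, msg='hello')): A:[] B:[req,err] C:[hello]
After 12 (process(C)): A:[] B:[req,err] C:[]
After 13 (process(A)): A:[] B:[req,err] C:[]
After 14 (process(A)): A:[] B:[req,err] C:[]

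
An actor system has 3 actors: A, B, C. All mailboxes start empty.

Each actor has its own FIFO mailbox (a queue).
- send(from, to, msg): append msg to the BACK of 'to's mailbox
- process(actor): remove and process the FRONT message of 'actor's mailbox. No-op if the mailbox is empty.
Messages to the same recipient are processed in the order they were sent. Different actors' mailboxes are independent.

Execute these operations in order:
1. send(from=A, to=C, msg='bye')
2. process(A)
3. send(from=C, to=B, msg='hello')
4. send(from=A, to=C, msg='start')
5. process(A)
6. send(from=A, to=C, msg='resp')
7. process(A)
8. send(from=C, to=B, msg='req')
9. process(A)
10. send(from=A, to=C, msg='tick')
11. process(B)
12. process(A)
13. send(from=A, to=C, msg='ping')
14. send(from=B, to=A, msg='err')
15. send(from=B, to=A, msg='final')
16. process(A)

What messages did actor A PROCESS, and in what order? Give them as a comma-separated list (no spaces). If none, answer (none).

Answer: err

Derivation:
After 1 (send(from=A, to=C, msg='bye')): A:[] B:[] C:[bye]
After 2 (process(A)): A:[] B:[] C:[bye]
After 3 (send(from=C, to=B, msg='hello')): A:[] B:[hello] C:[bye]
After 4 (send(from=A, to=C, msg='start')): A:[] B:[hello] C:[bye,start]
After 5 (process(A)): A:[] B:[hello] C:[bye,start]
After 6 (send(from=A, to=C, msg='resp')): A:[] B:[hello] C:[bye,start,resp]
After 7 (process(A)): A:[] B:[hello] C:[bye,start,resp]
After 8 (send(from=C, to=B, msg='req')): A:[] B:[hello,req] C:[bye,start,resp]
After 9 (process(A)): A:[] B:[hello,req] C:[bye,start,resp]
After 10 (send(from=A, to=C, msg='tick')): A:[] B:[hello,req] C:[bye,start,resp,tick]
After 11 (process(B)): A:[] B:[req] C:[bye,start,resp,tick]
After 12 (process(A)): A:[] B:[req] C:[bye,start,resp,tick]
After 13 (send(from=A, to=C, msg='ping')): A:[] B:[req] C:[bye,start,resp,tick,ping]
After 14 (send(from=B, to=A, msg='err')): A:[err] B:[req] C:[bye,start,resp,tick,ping]
After 15 (send(from=B, to=A, msg='final')): A:[err,final] B:[req] C:[bye,start,resp,tick,ping]
After 16 (process(A)): A:[final] B:[req] C:[bye,start,resp,tick,ping]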